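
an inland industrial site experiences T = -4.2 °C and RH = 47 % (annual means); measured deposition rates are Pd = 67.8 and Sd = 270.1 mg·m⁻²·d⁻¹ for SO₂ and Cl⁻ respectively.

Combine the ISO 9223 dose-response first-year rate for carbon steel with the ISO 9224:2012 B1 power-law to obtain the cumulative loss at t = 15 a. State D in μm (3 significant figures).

D(15) = 73.8 μm

carbon steel: f(T) = +0.150·(T−10) [T≤10 °C] = -2.1300
  sulphur-dioxide contribution → 4.824 μm/a
  chloride contribution → 13.09 μm/a
  total first-year rate 17.91 μm/a
ISO 9224: D(t) = r_corr · t^b with b = 0.523 (carbon steel, B1)
  D(15) = 17.91 × 15^0.523 = 17.91 × 4.122 = 73.82 μm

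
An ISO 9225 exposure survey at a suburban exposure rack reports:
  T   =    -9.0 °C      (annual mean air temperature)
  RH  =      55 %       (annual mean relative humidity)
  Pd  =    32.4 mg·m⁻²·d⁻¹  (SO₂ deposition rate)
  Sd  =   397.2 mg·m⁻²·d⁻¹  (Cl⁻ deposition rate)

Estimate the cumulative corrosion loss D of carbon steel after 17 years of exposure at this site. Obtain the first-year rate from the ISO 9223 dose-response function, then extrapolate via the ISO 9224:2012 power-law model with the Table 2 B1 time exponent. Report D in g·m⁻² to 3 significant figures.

D(17) = 682 g·m⁻²

carbon steel: temperature factor f = +0.150·(-19.0) = -2.8500
  Pd branch = 1.77·Pd^0.52·e^(0.02·RH+f) = 1.877 μm/a
  Cl⁻ term: 0.102·397.2^0.62·exp(0.033·55+0.04·-9.0) = 17.86
  r_corr = 1.877 + 17.86 = 19.74 μm/a
Long-term exponent b (ISO 9224 Table 2, B1) = 0.523
  D(17) = 19.74 × 17^0.523 = 19.74 × 4.401 = 86.86 μm
  Mass loss = 86.86 μm × 7.85 g/cm³ = 681.8 g·m⁻²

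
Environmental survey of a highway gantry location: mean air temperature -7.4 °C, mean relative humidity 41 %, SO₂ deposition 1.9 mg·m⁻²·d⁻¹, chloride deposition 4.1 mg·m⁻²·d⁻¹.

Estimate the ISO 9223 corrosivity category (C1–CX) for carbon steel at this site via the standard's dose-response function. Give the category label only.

carbon steel: f(T) = +0.150·(T−10) [T≤10 °C] = -2.6100
  SO₂ term: 1.77·1.9^0.52·exp(0.02·41-2.6100) = 0.4126
  Cl⁻ term: 0.102·4.1^0.62·exp(0.033·41+0.04·-7.4) = 0.704
  sum: 0.4126 + 0.704 → r_corr = 1.117 μm/a
Category bounds: 0…1.3 μm/a bracket r_corr ⇒ C1

C1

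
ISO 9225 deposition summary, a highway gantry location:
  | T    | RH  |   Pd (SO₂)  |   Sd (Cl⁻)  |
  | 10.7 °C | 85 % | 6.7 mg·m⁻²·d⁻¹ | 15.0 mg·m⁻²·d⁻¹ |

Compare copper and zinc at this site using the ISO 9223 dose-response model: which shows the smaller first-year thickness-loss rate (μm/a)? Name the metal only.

copper: temperature factor f = -0.080·(0.7) = -0.0560
  sulphur-dioxide contribution → 1.238 μm/a
  chloride contribution → 0.7672 μm/a
  total first-year rate 2.005 μm/a
zinc: T>10 °C ⇒ hinge -0.071·(10.7−10) = -0.0497
  sulphur-dioxide contribution → 1.414 μm/a
  chloride contribution → 0.4015 μm/a
  total first-year rate 1.816 μm/a
Ordering by μm/a: copper (2.01) > zinc (1.82)

zinc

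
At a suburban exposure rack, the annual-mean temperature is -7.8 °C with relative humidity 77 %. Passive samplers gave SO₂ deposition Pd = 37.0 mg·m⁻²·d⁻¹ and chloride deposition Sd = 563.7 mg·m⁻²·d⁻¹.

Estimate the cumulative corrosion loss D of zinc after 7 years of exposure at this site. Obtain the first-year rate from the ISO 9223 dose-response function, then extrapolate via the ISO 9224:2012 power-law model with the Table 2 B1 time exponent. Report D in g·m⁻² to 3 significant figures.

D(7) = 60.0 g·m⁻²

zinc: temperature factor f = +0.038·(-17.8) = -0.6764
  sulphur-dioxide contribution → 1.109 μm/a
  chloride contribution → 0.6176 μm/a
  total first-year rate 1.727 μm/a
Power-law: D(7) = r_corr · 7^0.813
  D(7) = 1.727 × 7^0.813 = 1.727 × 4.865 = 8.402 μm
  Mass loss = 8.402 μm × 7.14 g/cm³ = 59.99 g·m⁻²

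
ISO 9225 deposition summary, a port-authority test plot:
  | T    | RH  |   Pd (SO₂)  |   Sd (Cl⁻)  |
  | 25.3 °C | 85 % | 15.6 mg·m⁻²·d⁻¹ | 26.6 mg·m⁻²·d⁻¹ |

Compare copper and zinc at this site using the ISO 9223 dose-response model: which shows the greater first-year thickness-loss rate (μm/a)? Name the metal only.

copper: f(T) = -0.080·(T−10) [T>10 °C] = -1.2240
  sulphur-dioxide contribution → 0.4796 μm/a
  chloride contribution → 1.831 μm/a
  ⇒ r_corr(copper) = 2.311 μm/a
zinc: f(T) = -0.071·(T−10) [T>10 °C] = -1.0863
  sulphur-dioxide contribution → 0.7276 μm/a
  chloride contribution → 1.925 μm/a
  ⇒ r_corr(zinc) = 2.653 μm/a
Ordering by μm/a: zinc (2.65) > copper (2.31)

zinc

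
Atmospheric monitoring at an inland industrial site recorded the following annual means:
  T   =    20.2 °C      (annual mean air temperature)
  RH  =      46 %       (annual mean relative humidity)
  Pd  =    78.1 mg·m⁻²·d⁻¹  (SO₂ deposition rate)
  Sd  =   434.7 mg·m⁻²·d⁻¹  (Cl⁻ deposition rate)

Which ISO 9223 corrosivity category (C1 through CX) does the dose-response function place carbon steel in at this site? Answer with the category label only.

carbon steel: temperature factor f = -0.054·(10.2) = -0.5508
  Pd branch = 1.77·Pd^0.52·e^(0.02·RH+f) = 24.69 μm/a
  Cl⁻ term: 0.102·434.7^0.62·exp(0.033·46+0.04·20.2) = 45.13
  sum: 24.69 + 45.13 → r_corr = 69.82 μm/a
Category bounds: 50…80 μm/a bracket r_corr ⇒ C4

C4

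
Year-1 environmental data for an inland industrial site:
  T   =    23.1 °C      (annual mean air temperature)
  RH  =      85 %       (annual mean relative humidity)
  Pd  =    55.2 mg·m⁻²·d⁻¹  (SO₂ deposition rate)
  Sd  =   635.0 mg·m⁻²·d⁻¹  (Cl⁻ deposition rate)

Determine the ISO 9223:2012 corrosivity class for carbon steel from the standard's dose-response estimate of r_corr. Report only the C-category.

CX

carbon steel: temperature factor f = -0.054·(13.1) = -0.7074
  sulphur-dioxide contribution → 38.45 μm/a
  chloride contribution → 232.2 μm/a
  ⇒ r_corr(carbon steel) = 270.6 μm/a
ISO 9223 Table 2 (carbon steel): 200 < 271 ≤ 700 μm/a ⇒ CX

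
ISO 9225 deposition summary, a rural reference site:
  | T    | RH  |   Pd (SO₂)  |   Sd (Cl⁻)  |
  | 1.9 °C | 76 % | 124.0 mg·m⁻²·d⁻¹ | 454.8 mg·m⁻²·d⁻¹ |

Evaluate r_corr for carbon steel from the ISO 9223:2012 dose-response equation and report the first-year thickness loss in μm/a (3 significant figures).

carbon steel: f(T) = +0.150·(T−10) [T≤10 °C] = -1.2150
  Pd branch = 1.77·Pd^0.52·e^(0.02·RH+f) = 29.45 μm/a
  Cl⁻ term: 0.102·454.8^0.62·exp(0.033·76+0.04·1.9) = 60.07
  sum: 29.45 + 60.07 → r_corr = 89.52 μm/a

r_corr = 89.5 μm/a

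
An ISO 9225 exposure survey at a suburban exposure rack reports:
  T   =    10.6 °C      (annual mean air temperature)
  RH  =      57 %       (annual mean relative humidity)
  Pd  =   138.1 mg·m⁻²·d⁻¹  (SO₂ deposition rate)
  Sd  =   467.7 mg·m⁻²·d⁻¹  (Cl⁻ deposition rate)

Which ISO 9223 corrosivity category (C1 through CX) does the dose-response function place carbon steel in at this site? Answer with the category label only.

carbon steel: f(T) = -0.054·(T−10) [T>10 °C] = -0.0324
  sulphur-dioxide contribution → 69.49 μm/a
  chloride contribution → 46.24 μm/a
  total first-year rate 115.7 μm/a
116 μm/a falls in (80, 200] for carbon steel → category C5

C5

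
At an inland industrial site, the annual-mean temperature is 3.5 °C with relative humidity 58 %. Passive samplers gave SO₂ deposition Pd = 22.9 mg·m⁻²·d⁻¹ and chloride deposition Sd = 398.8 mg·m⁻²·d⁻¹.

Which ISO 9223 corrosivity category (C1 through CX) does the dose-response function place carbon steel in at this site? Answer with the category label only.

C3

carbon steel: temperature factor f = +0.150·(-6.5) = -0.9750
  Pd branch = 1.77·Pd^0.52·e^(0.02·RH+f) = 10.85 μm/a
  Cl⁻ term: 0.102·398.8^0.62·exp(0.033·58+0.04·3.5) = 32.59
  r_corr = 10.85 + 32.59 = 43.44 μm/a
Category bounds: 25…50 μm/a bracket r_corr ⇒ C3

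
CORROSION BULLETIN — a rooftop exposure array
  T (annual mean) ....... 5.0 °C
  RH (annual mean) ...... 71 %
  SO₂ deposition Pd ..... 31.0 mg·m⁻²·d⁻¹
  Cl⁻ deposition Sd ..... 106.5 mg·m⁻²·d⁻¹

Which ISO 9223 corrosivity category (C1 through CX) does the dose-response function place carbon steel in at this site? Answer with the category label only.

carbon steel: temperature factor f = +0.150·(-5.0) = -0.7500
  Pd branch = 1.77·Pd^0.52·e^(0.02·RH+f) = 20.63 μm/a
  Cl⁻ term: 0.102·106.5^0.62·exp(0.033·71+0.04·5.0) = 23.44
  r_corr = 20.63 + 23.44 = 44.07 μm/a
ISO 9223 Table 2 (carbon steel): 25 < 44.1 ≤ 50 μm/a ⇒ C3

C3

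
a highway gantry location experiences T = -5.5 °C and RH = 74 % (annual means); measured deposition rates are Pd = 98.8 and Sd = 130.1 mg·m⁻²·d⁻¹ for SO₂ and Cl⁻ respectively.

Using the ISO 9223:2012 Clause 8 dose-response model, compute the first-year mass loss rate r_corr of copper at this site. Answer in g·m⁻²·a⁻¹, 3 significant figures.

copper: temperature factor f = +0.126·(-15.5) = -1.9530
  SO₂ term: 0.0053·98.8^0.26·exp(0.059·74-1.9530) = 0.1954
  Sd branch = 0.01025·Sd^0.27·e^(0.036·RH+0.049·T) = 0.4183 μm/a
  r_corr = 0.1954 + 0.4183 = 0.6137 μm/a
Convert to mass loss: 0.6137 μm/a × 8.96 g/cm³ = 5.499 g·m⁻²·a⁻¹

r_corr = 5.50 g·m⁻²·a⁻¹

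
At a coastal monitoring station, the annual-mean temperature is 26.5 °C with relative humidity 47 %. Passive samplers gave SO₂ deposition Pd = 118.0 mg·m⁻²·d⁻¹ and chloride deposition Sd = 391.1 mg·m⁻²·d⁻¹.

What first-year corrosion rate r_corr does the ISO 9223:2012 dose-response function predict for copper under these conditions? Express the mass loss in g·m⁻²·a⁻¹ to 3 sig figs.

copper: T>10 °C ⇒ hinge -0.080·(26.5−10) = -1.3200
  SO₂ term: 0.0053·118.0^0.26·exp(0.059·47-1.3200) = 0.07834
  Sd branch = 0.01025·Sd^0.27·e^(0.036·RH+0.049·T) = 1.022 μm/a
  r_corr = 0.07834 + 1.022 = 1.1 μm/a
Convert to mass loss: 1.1 μm/a × 8.96 g/cm³ = 9.858 g·m⁻²·a⁻¹

r_corr = 9.86 g·m⁻²·a⁻¹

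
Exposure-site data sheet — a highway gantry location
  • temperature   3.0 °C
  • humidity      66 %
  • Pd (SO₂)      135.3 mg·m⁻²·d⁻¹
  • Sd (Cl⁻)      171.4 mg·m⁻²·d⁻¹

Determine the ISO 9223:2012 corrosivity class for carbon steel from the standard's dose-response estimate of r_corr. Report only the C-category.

C4

carbon steel: temperature factor f = +0.150·(-7.0) = -1.0500
  sulphur-dioxide contribution → 29.75 μm/a
  chloride contribution → 24.64 μm/a
  ⇒ r_corr(carbon steel) = 54.39 μm/a
54.4 μm/a falls in (50, 80] for carbon steel → category C4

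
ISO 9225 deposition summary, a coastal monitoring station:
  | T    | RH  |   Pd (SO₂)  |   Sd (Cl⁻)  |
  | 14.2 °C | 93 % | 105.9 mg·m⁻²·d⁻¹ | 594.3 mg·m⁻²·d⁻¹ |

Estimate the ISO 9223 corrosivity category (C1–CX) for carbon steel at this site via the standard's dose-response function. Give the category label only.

carbon steel: T>10 °C ⇒ hinge -0.054·(14.2−10) = -0.2268
  sulphur-dioxide contribution → 102.4 μm/a
  chloride contribution → 203.2 μm/a
  ⇒ r_corr(carbon steel) = 305.6 μm/a
ISO 9223 Table 2 (carbon steel): 200 < 306 ≤ 700 μm/a ⇒ CX

CX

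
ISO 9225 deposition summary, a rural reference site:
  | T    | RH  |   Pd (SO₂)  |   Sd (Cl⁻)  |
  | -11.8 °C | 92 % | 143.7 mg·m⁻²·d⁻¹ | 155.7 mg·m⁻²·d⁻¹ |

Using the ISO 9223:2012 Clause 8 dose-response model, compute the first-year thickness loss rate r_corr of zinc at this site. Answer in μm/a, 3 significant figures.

zinc: f(T) = +0.038·(T−10) [T≤10 °C] = -0.8284
  Pd branch = 0.0129·Pd^0.44·e^(0.046·RH+f) = 3.452 μm/a
  Cl⁻ term: 0.0175·155.7^0.57·exp(0.008·92+0.085·-11.8) = 0.2381
  sum: 3.452 + 0.2381 → r_corr = 3.69 μm/a

r_corr = 3.69 μm/a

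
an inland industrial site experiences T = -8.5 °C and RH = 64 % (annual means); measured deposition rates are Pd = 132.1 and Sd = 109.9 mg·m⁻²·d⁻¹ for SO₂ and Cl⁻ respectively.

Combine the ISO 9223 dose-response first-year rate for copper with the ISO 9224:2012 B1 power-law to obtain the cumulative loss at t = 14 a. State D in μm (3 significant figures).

D(14) = 1.86 μm

copper: temperature factor f = +0.126·(-18.5) = -2.3310
  SO₂ term: 0.0053·132.1^0.26·exp(0.059·64-2.3310) = 0.08003
  Sd branch = 0.01025·Sd^0.27·e^(0.036·RH+0.049·T) = 0.2407 μm/a
  r_corr = 0.08003 + 0.2407 = 0.3208 μm/a
Long-term exponent b (ISO 9224 Table 2, B1) = 0.667
  D(14) = 0.3208 × 14^0.667 = 0.3208 × 5.814 = 1.865 μm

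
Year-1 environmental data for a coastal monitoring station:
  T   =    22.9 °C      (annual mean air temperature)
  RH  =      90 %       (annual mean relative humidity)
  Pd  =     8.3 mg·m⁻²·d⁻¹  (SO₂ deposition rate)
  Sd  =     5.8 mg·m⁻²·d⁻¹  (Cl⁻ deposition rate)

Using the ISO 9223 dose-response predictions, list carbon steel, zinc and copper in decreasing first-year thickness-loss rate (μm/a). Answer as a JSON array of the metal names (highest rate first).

carbon steel: T>10 °C ⇒ hinge -0.054·(22.9−10) = -0.6966
  SO₂ term: 1.77·8.3^0.52·exp(0.02·90-0.6966) = 16.04
  Sd branch = 0.102·Sd^0.62·e^(0.033·RH+0.04·T) = 14.78 μm/a
  sum: 16.04 + 14.78 → r_corr = 30.81 μm/a
zinc: f(T) = -0.071·(T−10) [T>10 °C] = -0.9159
  Pd branch = 0.0129·Pd^0.44·e^(0.046·RH+f) = 0.8226 μm/a
  Sd branch = 0.0175·Sd^0.57·e^(0.008·RH+0.085·T) = 0.6859 μm/a
  sum: 0.8226 + 0.6859 → r_corr = 1.508 μm/a
copper: temperature factor f = -0.080·(12.9) = -1.0320
  Pd branch = 0.0053·Pd^0.26·e^(0.059·RH+f) = 0.6624 μm/a
  Cl⁻ term: 0.01025·5.8^0.27·exp(0.036·90+0.049·22.9) = 1.292
  r_corr = 0.6624 + 1.292 = 1.955 μm/a
Ordering by μm/a: carbon steel (30.8) > copper (1.95) > zinc (1.51)

["carbon steel", "copper", "zinc"]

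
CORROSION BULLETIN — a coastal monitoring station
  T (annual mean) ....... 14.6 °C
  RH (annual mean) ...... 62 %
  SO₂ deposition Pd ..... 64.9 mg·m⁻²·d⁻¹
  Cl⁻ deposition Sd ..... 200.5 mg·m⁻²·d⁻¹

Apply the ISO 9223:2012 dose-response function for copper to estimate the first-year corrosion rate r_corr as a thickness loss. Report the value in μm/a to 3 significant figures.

copper: T>10 °C ⇒ hinge -0.080·(14.6−10) = -0.3680
  sulphur-dioxide contribution → 0.421 μm/a
  chloride contribution → 0.8172 μm/a
  ⇒ r_corr(copper) = 1.238 μm/a

r_corr = 1.24 μm/a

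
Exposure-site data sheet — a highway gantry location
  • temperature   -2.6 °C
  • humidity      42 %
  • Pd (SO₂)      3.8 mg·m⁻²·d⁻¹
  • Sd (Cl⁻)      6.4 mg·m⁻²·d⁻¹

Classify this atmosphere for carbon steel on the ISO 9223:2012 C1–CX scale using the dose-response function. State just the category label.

C2

carbon steel: T≤10 °C ⇒ hinge +0.150·(-2.6−10) = -1.8900
  SO₂ term: 1.77·3.8^0.52·exp(0.02·42-1.8900) = 1.24
  Cl⁻ term: 0.102·6.4^0.62·exp(0.033·42+0.04·-2.6) = 1.162
  sum: 1.24 + 1.162 → r_corr = 2.402 μm/a
Category bounds: 1.3…25 μm/a bracket r_corr ⇒ C2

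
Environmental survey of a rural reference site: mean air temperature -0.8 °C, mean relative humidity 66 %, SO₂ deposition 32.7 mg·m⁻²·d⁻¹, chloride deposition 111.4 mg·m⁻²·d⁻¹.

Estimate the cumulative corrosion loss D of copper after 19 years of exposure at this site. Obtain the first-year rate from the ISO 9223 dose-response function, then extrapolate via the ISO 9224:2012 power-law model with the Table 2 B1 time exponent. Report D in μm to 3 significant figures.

D(19) = 3.88 μm

copper: T≤10 °C ⇒ hinge +0.126·(-0.8−10) = -1.3608
  Pd branch = 0.0053·Pd^0.26·e^(0.059·RH+f) = 0.1653 μm/a
  Cl⁻ term: 0.01025·111.4^0.27·exp(0.036·66+0.049·-0.8) = 0.3787
  r_corr = 0.1653 + 0.3787 = 0.5439 μm/a
Power-law: D(19) = r_corr · 19^0.667
  D(19) = 0.5439 × 19^0.667 = 0.5439 × 7.127 = 3.877 μm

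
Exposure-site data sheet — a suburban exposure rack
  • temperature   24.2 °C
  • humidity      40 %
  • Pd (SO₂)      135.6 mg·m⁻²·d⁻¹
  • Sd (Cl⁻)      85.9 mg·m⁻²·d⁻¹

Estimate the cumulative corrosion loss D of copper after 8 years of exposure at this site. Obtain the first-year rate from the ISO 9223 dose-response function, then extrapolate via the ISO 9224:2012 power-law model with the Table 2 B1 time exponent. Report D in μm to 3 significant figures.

D(8) = 2.14 μm

copper: T>10 °C ⇒ hinge -0.080·(24.2−10) = -1.1360
  sulphur-dioxide contribution → 0.0646 μm/a
  chloride contribution → 0.4713 μm/a
  total first-year rate 0.5359 μm/a
Long-term exponent b (ISO 9224 Table 2, B1) = 0.667
  D(8) = 0.5359 × 8^0.667 = 0.5359 × 4.003 = 2.145 μm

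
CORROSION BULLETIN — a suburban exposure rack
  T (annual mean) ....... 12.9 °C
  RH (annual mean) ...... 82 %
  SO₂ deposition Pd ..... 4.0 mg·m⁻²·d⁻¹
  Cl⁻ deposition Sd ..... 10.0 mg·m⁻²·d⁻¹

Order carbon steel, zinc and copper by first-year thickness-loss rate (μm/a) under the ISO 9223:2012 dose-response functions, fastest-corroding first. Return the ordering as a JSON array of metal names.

["carbon steel", "copper", "zinc"]

carbon steel: f(T) = -0.054·(T−10) [T>10 °C] = -0.1566
  sulphur-dioxide contribution → 16.04 μm/a
  chloride contribution → 10.66 μm/a
  ⇒ r_corr(carbon steel) = 26.71 μm/a
zinc: T>10 °C ⇒ hinge -0.071·(12.9−10) = -0.2059
  sulphur-dioxide contribution → 0.8399 μm/a
  chloride contribution → 0.3751 μm/a
  total first-year rate 1.215 μm/a
copper: T>10 °C ⇒ hinge -0.080·(12.9−10) = -0.2320
  sulphur-dioxide contribution → 0.7606 μm/a
  chloride contribution → 0.6875 μm/a
  total first-year rate 1.448 μm/a
Ordering by μm/a: carbon steel (26.7) > copper (1.45) > zinc (1.22)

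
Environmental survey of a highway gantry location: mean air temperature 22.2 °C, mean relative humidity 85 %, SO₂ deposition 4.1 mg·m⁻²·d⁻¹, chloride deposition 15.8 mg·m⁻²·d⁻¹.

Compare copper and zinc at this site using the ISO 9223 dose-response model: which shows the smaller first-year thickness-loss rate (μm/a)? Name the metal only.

zinc

copper: f(T) = -0.080·(T−10) [T>10 °C] = -0.9760
  Pd branch = 0.0053·Pd^0.26·e^(0.059·RH+f) = 0.4342 μm/a
  Cl⁻ term: 0.01025·15.8^0.27·exp(0.036·85+0.049·22.2) = 1.367
  r_corr = 0.4342 + 1.367 = 1.801 μm/a
zinc: temperature factor f = -0.071·(12.2) = -0.8662
  Pd branch = 0.0129·Pd^0.44·e^(0.046·RH+f) = 0.5036 μm/a
  Cl⁻ term: 0.0175·15.8^0.57·exp(0.008·85+0.085·22.2) = 1.099
  r_corr = 0.5036 + 1.099 = 1.603 μm/a
Ordering by μm/a: copper (1.8) > zinc (1.6)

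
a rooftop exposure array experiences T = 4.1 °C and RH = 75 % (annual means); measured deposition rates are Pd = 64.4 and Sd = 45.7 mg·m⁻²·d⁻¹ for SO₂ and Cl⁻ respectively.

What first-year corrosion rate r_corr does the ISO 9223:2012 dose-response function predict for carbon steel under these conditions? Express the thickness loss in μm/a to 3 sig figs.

carbon steel: f(T) = +0.150·(T−10) [T≤10 °C] = -0.8850
  sulphur-dioxide contribution → 28.56 μm/a
  chloride contribution → 15.27 μm/a
  ⇒ r_corr(carbon steel) = 43.83 μm/a

r_corr = 43.8 μm/a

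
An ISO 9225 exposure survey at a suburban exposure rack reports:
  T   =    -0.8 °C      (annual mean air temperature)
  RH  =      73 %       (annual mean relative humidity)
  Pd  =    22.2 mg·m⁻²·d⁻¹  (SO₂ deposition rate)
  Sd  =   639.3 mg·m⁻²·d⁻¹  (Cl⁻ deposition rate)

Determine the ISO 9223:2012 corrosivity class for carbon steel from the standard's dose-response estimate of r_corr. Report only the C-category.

C4

carbon steel: T≤10 °C ⇒ hinge +0.150·(-0.8−10) = -1.6200
  SO₂ term: 1.77·22.2^0.52·exp(0.02·73-1.6200) = 7.561
  Cl⁻ term: 0.102·639.3^0.62·exp(0.033·73+0.04·-0.8) = 60.32
  r_corr = 7.561 + 60.32 = 67.88 μm/a
ISO 9223 Table 2 (carbon steel): 50 < 67.9 ≤ 80 μm/a ⇒ C4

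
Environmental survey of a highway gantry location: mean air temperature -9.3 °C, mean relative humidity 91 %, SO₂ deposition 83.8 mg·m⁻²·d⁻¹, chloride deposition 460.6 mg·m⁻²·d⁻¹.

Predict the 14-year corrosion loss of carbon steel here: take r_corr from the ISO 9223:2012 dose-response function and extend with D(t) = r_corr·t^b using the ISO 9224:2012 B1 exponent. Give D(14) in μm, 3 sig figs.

D(14) = 276 μm

carbon steel: f(T) = +0.150·(T−10) [T≤10 °C] = -2.8950
  sulphur-dioxide contribution → 6.042 μm/a
  chloride contribution → 63.46 μm/a
  total first-year rate 69.5 μm/a
Power-law: D(14) = r_corr · 14^0.523
  D(14) = 69.5 × 14^0.523 = 69.5 × 3.976 = 276.3 μm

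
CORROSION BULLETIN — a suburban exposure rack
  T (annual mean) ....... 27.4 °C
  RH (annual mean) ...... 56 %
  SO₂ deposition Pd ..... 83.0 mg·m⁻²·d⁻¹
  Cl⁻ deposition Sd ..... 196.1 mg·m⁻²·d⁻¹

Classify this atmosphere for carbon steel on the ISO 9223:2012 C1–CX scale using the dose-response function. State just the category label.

carbon steel: temperature factor f = -0.054·(17.4) = -0.9396
  Pd branch = 1.77·Pd^0.52·e^(0.02·RH+f) = 21.1 μm/a
  Cl⁻ term: 0.102·196.1^0.62·exp(0.033·56+0.04·27.4) = 51.11
  sum: 21.1 + 51.11 → r_corr = 72.21 μm/a
ISO 9223 Table 2 (carbon steel): 50 < 72.2 ≤ 80 μm/a ⇒ C4

C4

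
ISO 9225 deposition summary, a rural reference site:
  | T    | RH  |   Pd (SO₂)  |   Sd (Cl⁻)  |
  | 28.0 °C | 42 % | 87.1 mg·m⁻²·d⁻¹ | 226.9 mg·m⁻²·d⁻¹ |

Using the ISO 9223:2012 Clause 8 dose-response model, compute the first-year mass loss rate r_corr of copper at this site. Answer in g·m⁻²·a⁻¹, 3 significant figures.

r_corr = 7.53 g·m⁻²·a⁻¹

copper: T>10 °C ⇒ hinge -0.080·(28.0−10) = -1.4400
  Pd branch = 0.0053·Pd^0.26·e^(0.059·RH+f) = 0.04781 μm/a
  Sd branch = 0.01025·Sd^0.27·e^(0.036·RH+0.049·T) = 0.7931 μm/a
  sum: 0.04781 + 0.7931 → r_corr = 0.8409 μm/a
Convert to mass loss: 0.8409 μm/a × 8.96 g/cm³ = 7.534 g·m⁻²·a⁻¹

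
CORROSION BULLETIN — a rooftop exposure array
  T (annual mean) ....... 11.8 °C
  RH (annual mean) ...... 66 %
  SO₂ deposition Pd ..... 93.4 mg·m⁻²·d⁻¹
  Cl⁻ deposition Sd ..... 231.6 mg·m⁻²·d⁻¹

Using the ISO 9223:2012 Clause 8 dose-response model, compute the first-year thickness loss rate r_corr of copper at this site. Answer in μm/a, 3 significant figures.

r_corr = 1.59 μm/a

copper: f(T) = -0.080·(T−10) [T>10 °C] = -0.1440
  sulphur-dioxide contribution → 0.7331 μm/a
  chloride contribution → 0.8555 μm/a
  ⇒ r_corr(copper) = 1.589 μm/a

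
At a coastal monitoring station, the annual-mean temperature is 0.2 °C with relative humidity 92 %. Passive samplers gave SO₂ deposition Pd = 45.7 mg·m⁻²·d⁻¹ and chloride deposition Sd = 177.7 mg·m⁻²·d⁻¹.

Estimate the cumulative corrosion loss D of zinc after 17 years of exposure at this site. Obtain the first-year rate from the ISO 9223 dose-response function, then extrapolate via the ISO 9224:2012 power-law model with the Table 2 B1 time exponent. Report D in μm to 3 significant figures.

zinc: temperature factor f = +0.038·(-9.8) = -0.3724
  sulphur-dioxide contribution → 3.29 μm/a
  chloride contribution → 0.7118 μm/a
  total first-year rate 4.002 μm/a
ISO 9224: D(t) = r_corr · t^b with b = 0.813 (zinc, B1)
  D(17) = 4.002 × 17^0.813 = 4.002 × 10.01 = 40.05 μm

D(17) = 40.0 μm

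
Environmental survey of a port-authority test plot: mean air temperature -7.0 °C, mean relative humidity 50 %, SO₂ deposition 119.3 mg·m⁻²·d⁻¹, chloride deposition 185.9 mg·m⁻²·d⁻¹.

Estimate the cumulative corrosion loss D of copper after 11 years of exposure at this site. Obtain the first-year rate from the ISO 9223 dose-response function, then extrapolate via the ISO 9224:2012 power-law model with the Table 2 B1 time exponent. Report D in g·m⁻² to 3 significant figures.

D(11) = 9.83 g·m⁻²

copper: T≤10 °C ⇒ hinge +0.126·(-7.0−10) = -2.1420
  sulphur-dioxide contribution → 0.04122 μm/a
  chloride contribution → 0.1804 μm/a
  ⇒ r_corr(copper) = 0.2216 μm/a
Long-term exponent b (ISO 9224 Table 2, B1) = 0.667
  D(11) = 0.2216 × 11^0.667 = 0.2216 × 4.95 = 1.097 μm
  Mass loss = 1.097 μm × 8.96 g/cm³ = 9.829 g·m⁻²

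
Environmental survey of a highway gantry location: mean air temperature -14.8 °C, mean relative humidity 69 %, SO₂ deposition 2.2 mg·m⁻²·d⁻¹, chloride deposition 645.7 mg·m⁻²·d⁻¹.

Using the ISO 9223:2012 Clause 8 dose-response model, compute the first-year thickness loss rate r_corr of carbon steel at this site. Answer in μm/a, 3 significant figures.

r_corr = 30.6 μm/a

carbon steel: temperature factor f = +0.150·(-24.8) = -3.7200
  Pd branch = 1.77·Pd^0.52·e^(0.02·RH+f) = 0.2569 μm/a
  Sd branch = 0.102·Sd^0.62·e^(0.033·RH+0.04·T) = 30.38 μm/a
  sum: 0.2569 + 30.38 → r_corr = 30.64 μm/a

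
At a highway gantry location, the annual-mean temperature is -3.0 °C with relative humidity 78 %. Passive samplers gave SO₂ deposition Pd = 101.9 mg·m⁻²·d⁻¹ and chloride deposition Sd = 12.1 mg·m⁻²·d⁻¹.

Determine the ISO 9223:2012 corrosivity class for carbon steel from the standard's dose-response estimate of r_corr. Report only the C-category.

carbon steel: T≤10 °C ⇒ hinge +0.150·(-3.0−10) = -1.9500
  Pd branch = 1.77·Pd^0.52·e^(0.02·RH+f) = 13.27 μm/a
  Sd branch = 0.102·Sd^0.62·e^(0.033·RH+0.04·T) = 5.568 μm/a
  r_corr = 13.27 + 5.568 = 18.84 μm/a
ISO 9223 Table 2 (carbon steel): 1.3 < 18.8 ≤ 25 μm/a ⇒ C2

C2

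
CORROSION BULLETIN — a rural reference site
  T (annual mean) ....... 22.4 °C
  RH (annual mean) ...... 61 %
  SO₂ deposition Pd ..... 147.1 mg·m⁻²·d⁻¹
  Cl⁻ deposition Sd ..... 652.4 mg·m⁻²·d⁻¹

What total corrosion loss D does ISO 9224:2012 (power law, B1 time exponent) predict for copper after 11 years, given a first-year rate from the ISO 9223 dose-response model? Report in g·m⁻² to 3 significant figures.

copper: temperature factor f = -0.080·(12.4) = -0.9920
  SO₂ term: 0.0053·147.1^0.26·exp(0.059·61-0.9920) = 0.2631
  Cl⁻ term: 0.01025·652.4^0.27·exp(0.036·61+0.049·22.4) = 1.589
  sum: 0.2631 + 1.589 → r_corr = 1.852 μm/a
ISO 9224: D(t) = r_corr · t^b with b = 0.667 (copper, B1)
  D(11) = 1.852 × 11^0.667 = 1.852 × 4.95 = 9.166 μm
  Mass loss = 9.166 μm × 8.96 g/cm³ = 82.13 g·m⁻²

D(11) = 82.1 g·m⁻²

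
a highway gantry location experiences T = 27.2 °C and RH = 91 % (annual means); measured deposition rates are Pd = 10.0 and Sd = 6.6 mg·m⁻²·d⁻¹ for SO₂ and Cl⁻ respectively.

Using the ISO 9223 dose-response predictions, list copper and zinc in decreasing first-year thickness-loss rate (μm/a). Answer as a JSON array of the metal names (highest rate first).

copper: temperature factor f = -0.080·(17.2) = -1.3760
  SO₂ term: 0.0053·10.0^0.26·exp(0.059·91-1.3760) = 0.5229
  Cl⁻ term: 0.01025·6.6^0.27·exp(0.036·91+0.049·27.2) = 1.712
  sum: 0.5229 + 1.712 → r_corr = 2.235 μm/a
zinc: temperature factor f = -0.071·(17.2) = -1.2212
  Pd branch = 0.0129·Pd^0.44·e^(0.046·RH+f) = 0.6889 μm/a
  Sd branch = 0.0175·Sd^0.57·e^(0.008·RH+0.085·T) = 1.073 μm/a
  sum: 0.6889 + 1.073 → r_corr = 1.762 μm/a
Ordering by μm/a: copper (2.24) > zinc (1.76)

["copper", "zinc"]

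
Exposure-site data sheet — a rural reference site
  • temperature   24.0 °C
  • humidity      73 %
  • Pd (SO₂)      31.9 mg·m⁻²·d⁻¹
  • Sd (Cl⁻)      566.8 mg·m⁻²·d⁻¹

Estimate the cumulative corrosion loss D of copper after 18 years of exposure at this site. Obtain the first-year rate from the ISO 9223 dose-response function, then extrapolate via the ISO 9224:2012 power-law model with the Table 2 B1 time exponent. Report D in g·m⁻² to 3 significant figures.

copper: T>10 °C ⇒ hinge -0.080·(24.0−10) = -1.1200
  SO₂ term: 0.0053·31.9^0.26·exp(0.059·73-1.1200) = 0.3158
  Sd branch = 0.01025·Sd^0.27·e^(0.036·RH+0.049·T) = 2.548 μm/a
  sum: 0.3158 + 2.548 → r_corr = 2.864 μm/a
ISO 9224: D(t) = r_corr · t^b with b = 0.667 (copper, B1)
  D(18) = 2.864 × 18^0.667 = 2.864 × 6.875 = 19.69 μm
  Mass loss = 19.69 μm × 8.96 g/cm³ = 176.4 g·m⁻²

D(18) = 176 g·m⁻²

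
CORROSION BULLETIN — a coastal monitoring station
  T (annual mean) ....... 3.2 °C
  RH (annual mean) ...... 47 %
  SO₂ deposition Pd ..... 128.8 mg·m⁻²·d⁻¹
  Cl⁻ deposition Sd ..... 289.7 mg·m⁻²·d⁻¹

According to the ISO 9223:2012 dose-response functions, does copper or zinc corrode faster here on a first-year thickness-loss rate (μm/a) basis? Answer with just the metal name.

copper: f(T) = +0.126·(T−10) [T≤10 °C] = -0.8568
  SO₂ term: 0.0053·128.8^0.26·exp(0.059·47-0.8568) = 0.1274
  Sd branch = 0.01025·Sd^0.27·e^(0.036·RH+0.049·T) = 0.3009 μm/a
  sum: 0.1274 + 0.3009 → r_corr = 0.4282 μm/a
zinc: f(T) = +0.038·(T−10) [T≤10 °C] = -0.2584
  Pd branch = 0.0129·Pd^0.44·e^(0.046·RH+f) = 0.734 μm/a
  Cl⁻ term: 0.0175·289.7^0.57·exp(0.008·47+0.085·3.2) = 0.8468
  r_corr = 0.734 + 0.8468 = 1.581 μm/a
Ordering by μm/a: zinc (1.58) > copper (0.428)

zinc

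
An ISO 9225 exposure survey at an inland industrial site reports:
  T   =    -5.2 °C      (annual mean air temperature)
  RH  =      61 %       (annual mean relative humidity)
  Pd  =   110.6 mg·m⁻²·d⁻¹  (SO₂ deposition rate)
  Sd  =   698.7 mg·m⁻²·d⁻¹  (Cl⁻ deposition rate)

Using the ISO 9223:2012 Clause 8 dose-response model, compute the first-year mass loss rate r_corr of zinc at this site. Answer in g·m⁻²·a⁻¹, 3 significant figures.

r_corr = 12.3 g·m⁻²·a⁻¹

zinc: T≤10 °C ⇒ hinge +0.038·(-5.2−10) = -0.5776
  SO₂ term: 0.0129·110.6^0.44·exp(0.046·61-0.5776) = 0.9498
  Sd branch = 0.0175·Sd^0.57·e^(0.008·RH+0.085·T) = 0.7661 μm/a
  r_corr = 0.9498 + 0.7661 = 1.716 μm/a
Convert to mass loss: 1.716 μm/a × 7.14 g/cm³ = 12.25 g·m⁻²·a⁻¹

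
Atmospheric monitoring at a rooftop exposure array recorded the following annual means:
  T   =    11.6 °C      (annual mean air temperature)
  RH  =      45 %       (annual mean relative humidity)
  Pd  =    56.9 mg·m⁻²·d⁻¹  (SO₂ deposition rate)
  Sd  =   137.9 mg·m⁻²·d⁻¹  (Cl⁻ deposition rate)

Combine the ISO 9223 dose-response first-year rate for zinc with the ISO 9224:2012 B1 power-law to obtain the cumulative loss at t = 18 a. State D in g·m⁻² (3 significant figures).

zinc: f(T) = -0.071·(T−10) [T>10 °C] = -0.1136
  sulphur-dioxide contribution → 0.5401 μm/a
  chloride contribution → 1.115 μm/a
  total first-year rate 1.655 μm/a
ISO 9224: D(t) = r_corr · t^b with b = 0.813 (zinc, B1)
  D(18) = 1.655 × 18^0.813 = 1.655 × 10.48 = 17.35 μm
  Mass loss = 17.35 μm × 7.14 g/cm³ = 123.9 g·m⁻²

D(18) = 124 g·m⁻²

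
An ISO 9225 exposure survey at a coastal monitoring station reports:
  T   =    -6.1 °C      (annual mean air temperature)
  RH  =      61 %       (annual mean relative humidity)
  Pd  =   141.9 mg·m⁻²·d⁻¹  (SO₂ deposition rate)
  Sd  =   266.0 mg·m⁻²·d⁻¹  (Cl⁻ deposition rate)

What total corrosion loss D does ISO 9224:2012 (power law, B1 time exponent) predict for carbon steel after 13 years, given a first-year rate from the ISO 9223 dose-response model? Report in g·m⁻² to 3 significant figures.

carbon steel: T≤10 °C ⇒ hinge +0.150·(-6.1−10) = -2.4150
  sulphur-dioxide contribution → 7.047 μm/a
  chloride contribution → 19.07 μm/a
  total first-year rate 26.11 μm/a
ISO 9224: D(t) = r_corr · t^b with b = 0.523 (carbon steel, B1)
  D(13) = 26.11 × 13^0.523 = 26.11 × 3.825 = 99.88 μm
  Mass loss = 99.88 μm × 7.85 g/cm³ = 784.1 g·m⁻²

D(13) = 784 g·m⁻²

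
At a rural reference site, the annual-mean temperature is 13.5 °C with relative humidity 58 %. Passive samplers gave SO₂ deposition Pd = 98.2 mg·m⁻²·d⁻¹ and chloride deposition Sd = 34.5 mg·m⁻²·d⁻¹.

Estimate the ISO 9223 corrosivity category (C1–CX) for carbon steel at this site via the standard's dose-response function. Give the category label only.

carbon steel: temperature factor f = -0.054·(3.5) = -0.1890
  Pd branch = 1.77·Pd^0.52·e^(0.02·RH+f) = 50.77 μm/a
  Cl⁻ term: 0.102·34.5^0.62·exp(0.033·58+0.04·13.5) = 10.66
  sum: 50.77 + 10.66 → r_corr = 61.43 μm/a
61.4 μm/a falls in (50, 80] for carbon steel → category C4

C4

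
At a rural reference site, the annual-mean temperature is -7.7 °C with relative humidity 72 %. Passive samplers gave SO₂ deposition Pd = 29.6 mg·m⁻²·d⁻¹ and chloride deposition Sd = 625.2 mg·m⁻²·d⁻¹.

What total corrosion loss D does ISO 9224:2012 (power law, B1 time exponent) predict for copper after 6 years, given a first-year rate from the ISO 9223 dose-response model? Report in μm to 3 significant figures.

D(6) = 2.08 μm

copper: T≤10 °C ⇒ hinge +0.126·(-7.7−10) = -2.2302
  SO₂ term: 0.0053·29.6^0.26·exp(0.059·72-2.2302) = 0.09619
  Sd branch = 0.01025·Sd^0.27·e^(0.036·RH+0.049·T) = 0.5339 μm/a
  sum: 0.09619 + 0.5339 → r_corr = 0.6301 μm/a
ISO 9224: D(t) = r_corr · t^b with b = 0.667 (copper, B1)
  D(6) = 0.6301 × 6^0.667 = 0.6301 × 3.304 = 2.082 μm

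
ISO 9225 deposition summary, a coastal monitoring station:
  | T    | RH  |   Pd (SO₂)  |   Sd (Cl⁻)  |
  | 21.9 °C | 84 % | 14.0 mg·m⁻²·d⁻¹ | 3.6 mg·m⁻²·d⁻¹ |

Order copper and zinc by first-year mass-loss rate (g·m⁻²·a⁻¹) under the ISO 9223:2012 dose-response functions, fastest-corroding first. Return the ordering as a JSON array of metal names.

copper: f(T) = -0.080·(T−10) [T>10 °C] = -0.9520
  sulphur-dioxide contribution → 0.577 μm/a
  chloride contribution → 0.8715 μm/a
  total first-year rate 1.449 μm/a
  mass loss = 1.449 μm/a × 8.96 g/cm³ = 12.98 g·m⁻²·a⁻¹
zinc: temperature factor f = -0.071·(11.9) = -0.8449
  sulphur-dioxide contribution → 0.8435 μm/a
  chloride contribution → 0.4575 μm/a
  total first-year rate 1.301 μm/a
  mass loss = 1.301 μm/a × 7.14 g/cm³ = 9.289 g·m⁻²·a⁻¹
Ordering by g·m⁻²·a⁻¹: copper (13) > zinc (9.29)

["copper", "zinc"]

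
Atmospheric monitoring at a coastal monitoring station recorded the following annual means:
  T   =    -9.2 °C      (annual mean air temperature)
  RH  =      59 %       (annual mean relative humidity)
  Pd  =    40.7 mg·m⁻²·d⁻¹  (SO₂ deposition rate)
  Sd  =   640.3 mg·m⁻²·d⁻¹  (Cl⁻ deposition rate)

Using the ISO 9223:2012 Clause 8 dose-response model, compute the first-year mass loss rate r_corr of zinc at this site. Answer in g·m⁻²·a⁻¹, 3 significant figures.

zinc: f(T) = +0.038·(T−10) [T≤10 °C] = -0.7296
  SO₂ term: 0.0129·40.7^0.44·exp(0.046·59-0.7296) = 0.4793
  Cl⁻ term: 0.0175·640.3^0.57·exp(0.008·59+0.085·-9.2) = 0.5106
  r_corr = 0.4793 + 0.5106 = 0.9899 μm/a
Convert to mass loss: 0.9899 μm/a × 7.14 g/cm³ = 7.068 g·m⁻²·a⁻¹

r_corr = 7.07 g·m⁻²·a⁻¹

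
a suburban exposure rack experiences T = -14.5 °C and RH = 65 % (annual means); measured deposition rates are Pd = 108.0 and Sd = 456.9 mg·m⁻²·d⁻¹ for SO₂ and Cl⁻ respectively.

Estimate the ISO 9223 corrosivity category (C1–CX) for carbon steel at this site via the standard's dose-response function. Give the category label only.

carbon steel: T≤10 °C ⇒ hinge +0.150·(-14.5−10) = -3.6750
  Pd branch = 1.77·Pd^0.52·e^(0.02·RH+f) = 1.879 μm/a
  Cl⁻ term: 0.102·456.9^0.62·exp(0.033·65+0.04·-14.5) = 21.75
  sum: 1.879 + 21.75 → r_corr = 23.62 μm/a
Category bounds: 1.3…25 μm/a bracket r_corr ⇒ C2

C2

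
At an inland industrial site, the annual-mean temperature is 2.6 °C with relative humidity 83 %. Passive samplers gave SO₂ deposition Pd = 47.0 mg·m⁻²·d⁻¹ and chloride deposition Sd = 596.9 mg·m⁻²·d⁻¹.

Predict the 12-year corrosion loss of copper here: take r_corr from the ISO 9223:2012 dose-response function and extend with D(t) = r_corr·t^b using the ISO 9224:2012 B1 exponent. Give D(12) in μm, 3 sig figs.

D(12) = 10.8 μm

copper: f(T) = +0.126·(T−10) [T≤10 °C] = -0.9324
  sulphur-dioxide contribution → 0.76 μm/a
  chloride contribution → 1.298 μm/a
  total first-year rate 2.058 μm/a
Long-term exponent b (ISO 9224 Table 2, B1) = 0.667
  D(12) = 2.058 × 12^0.667 = 2.058 × 5.246 = 10.8 μm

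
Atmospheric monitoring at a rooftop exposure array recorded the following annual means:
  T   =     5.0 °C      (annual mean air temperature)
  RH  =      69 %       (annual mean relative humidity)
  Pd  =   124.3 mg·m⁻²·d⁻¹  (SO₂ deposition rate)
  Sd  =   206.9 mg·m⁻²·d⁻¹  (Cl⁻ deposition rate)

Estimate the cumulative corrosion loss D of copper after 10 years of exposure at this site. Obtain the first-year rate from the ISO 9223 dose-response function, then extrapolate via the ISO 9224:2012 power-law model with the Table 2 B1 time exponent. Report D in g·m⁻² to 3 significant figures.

copper: temperature factor f = +0.126·(-5.0) = -0.6300
  SO₂ term: 0.0053·124.3^0.26·exp(0.059·69-0.6300) = 0.5798
  Sd branch = 0.01025·Sd^0.27·e^(0.036·RH+0.049·T) = 0.6625 μm/a
  r_corr = 0.5798 + 0.6625 = 1.242 μm/a
Power-law: D(10) = r_corr · 10^0.667
  D(10) = 1.242 × 10^0.667 = 1.242 × 4.645 = 5.77 μm
  Mass loss = 5.77 μm × 8.96 g/cm³ = 51.7 g·m⁻²

D(10) = 51.7 g·m⁻²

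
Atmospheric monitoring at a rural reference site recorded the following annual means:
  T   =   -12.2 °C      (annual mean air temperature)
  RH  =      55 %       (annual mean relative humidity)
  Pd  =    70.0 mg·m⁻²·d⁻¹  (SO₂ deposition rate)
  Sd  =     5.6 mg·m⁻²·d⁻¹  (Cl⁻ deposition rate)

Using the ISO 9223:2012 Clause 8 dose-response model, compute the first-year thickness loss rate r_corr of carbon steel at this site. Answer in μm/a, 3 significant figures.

r_corr = 2.85 μm/a

carbon steel: T≤10 °C ⇒ hinge +0.150·(-12.2−10) = -3.3300
  Pd branch = 1.77·Pd^0.52·e^(0.02·RH+f) = 1.734 μm/a
  Cl⁻ term: 0.102·5.6^0.62·exp(0.033·55+0.04·-12.2) = 1.119
  sum: 1.734 + 1.119 → r_corr = 2.852 μm/a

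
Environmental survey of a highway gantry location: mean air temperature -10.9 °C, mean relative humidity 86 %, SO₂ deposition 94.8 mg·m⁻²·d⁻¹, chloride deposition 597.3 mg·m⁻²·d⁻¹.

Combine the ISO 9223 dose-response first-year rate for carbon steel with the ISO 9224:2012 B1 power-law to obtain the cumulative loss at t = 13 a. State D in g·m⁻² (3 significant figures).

D(13) = 1.92e+03 g·m⁻²

carbon steel: T≤10 °C ⇒ hinge +0.150·(-10.9−10) = -3.1350
  sulphur-dioxide contribution → 4.586 μm/a
  chloride contribution → 59.29 μm/a
  ⇒ r_corr(carbon steel) = 63.88 μm/a
Power-law: D(13) = r_corr · 13^0.523
  D(13) = 63.88 × 13^0.523 = 63.88 × 3.825 = 244.3 μm
  Mass loss = 244.3 μm × 7.85 g/cm³ = 1918 g·m⁻²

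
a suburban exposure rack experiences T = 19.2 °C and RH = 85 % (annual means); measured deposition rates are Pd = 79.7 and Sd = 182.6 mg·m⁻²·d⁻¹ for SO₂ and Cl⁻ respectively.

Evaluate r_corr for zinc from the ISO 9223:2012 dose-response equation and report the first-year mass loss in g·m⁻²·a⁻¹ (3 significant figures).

zinc: f(T) = -0.071·(T−10) [T>10 °C] = -0.6532
  Pd branch = 0.0129·Pd^0.44·e^(0.046·RH+f) = 2.3 μm/a
  Sd branch = 0.0175·Sd^0.57·e^(0.008·RH+0.085·T) = 3.437 μm/a
  sum: 2.3 + 3.437 → r_corr = 5.737 μm/a
Convert to mass loss: 5.737 μm/a × 7.14 g/cm³ = 40.96 g·m⁻²·a⁻¹

r_corr = 41.0 g·m⁻²·a⁻¹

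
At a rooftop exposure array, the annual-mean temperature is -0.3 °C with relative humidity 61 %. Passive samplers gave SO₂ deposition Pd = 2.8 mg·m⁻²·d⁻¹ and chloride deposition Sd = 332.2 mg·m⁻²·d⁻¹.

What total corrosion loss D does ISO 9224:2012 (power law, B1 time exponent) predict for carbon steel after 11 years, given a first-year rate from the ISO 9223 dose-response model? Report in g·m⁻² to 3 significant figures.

carbon steel: f(T) = +0.150·(T−10) [T≤10 °C] = -1.5450
  Pd branch = 1.77·Pd^0.52·e^(0.02·RH+f) = 2.184 μm/a
  Cl⁻ term: 0.102·332.2^0.62·exp(0.033·61+0.04·-0.3) = 27.6
  sum: 2.184 + 27.6 → r_corr = 29.78 μm/a
Long-term exponent b (ISO 9224 Table 2, B1) = 0.523
  D(11) = 29.78 × 11^0.523 = 29.78 × 3.505 = 104.4 μm
  Mass loss = 104.4 μm × 7.85 g/cm³ = 819.4 g·m⁻²

D(11) = 819 g·m⁻²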